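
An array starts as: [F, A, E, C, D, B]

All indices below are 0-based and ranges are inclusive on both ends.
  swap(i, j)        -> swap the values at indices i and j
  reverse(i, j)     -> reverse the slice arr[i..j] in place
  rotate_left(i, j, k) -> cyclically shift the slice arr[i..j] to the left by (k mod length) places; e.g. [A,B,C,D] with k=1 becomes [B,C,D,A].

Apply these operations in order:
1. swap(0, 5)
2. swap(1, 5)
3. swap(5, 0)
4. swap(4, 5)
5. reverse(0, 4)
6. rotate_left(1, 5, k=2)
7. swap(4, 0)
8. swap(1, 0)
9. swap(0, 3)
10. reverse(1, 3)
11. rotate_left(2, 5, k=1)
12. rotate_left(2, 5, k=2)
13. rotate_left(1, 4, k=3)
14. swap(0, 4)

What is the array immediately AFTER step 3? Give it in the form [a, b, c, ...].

Answer: [A, F, E, C, D, B]

Derivation:
After 1 (swap(0, 5)): [B, A, E, C, D, F]
After 2 (swap(1, 5)): [B, F, E, C, D, A]
After 3 (swap(5, 0)): [A, F, E, C, D, B]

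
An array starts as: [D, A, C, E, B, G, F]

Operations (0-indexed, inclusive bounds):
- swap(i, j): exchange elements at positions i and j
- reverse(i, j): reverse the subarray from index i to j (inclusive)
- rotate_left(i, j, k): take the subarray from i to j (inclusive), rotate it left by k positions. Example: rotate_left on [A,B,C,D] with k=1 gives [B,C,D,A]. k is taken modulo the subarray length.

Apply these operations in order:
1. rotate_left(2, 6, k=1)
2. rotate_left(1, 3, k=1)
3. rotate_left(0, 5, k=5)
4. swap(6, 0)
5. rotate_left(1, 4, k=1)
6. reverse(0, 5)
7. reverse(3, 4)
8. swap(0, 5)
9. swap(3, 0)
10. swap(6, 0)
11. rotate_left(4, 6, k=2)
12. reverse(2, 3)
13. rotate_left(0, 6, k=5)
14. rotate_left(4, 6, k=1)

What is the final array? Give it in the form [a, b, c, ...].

After 1 (rotate_left(2, 6, k=1)): [D, A, E, B, G, F, C]
After 2 (rotate_left(1, 3, k=1)): [D, E, B, A, G, F, C]
After 3 (rotate_left(0, 5, k=5)): [F, D, E, B, A, G, C]
After 4 (swap(6, 0)): [C, D, E, B, A, G, F]
After 5 (rotate_left(1, 4, k=1)): [C, E, B, A, D, G, F]
After 6 (reverse(0, 5)): [G, D, A, B, E, C, F]
After 7 (reverse(3, 4)): [G, D, A, E, B, C, F]
After 8 (swap(0, 5)): [C, D, A, E, B, G, F]
After 9 (swap(3, 0)): [E, D, A, C, B, G, F]
After 10 (swap(6, 0)): [F, D, A, C, B, G, E]
After 11 (rotate_left(4, 6, k=2)): [F, D, A, C, E, B, G]
After 12 (reverse(2, 3)): [F, D, C, A, E, B, G]
After 13 (rotate_left(0, 6, k=5)): [B, G, F, D, C, A, E]
After 14 (rotate_left(4, 6, k=1)): [B, G, F, D, A, E, C]

Answer: [B, G, F, D, A, E, C]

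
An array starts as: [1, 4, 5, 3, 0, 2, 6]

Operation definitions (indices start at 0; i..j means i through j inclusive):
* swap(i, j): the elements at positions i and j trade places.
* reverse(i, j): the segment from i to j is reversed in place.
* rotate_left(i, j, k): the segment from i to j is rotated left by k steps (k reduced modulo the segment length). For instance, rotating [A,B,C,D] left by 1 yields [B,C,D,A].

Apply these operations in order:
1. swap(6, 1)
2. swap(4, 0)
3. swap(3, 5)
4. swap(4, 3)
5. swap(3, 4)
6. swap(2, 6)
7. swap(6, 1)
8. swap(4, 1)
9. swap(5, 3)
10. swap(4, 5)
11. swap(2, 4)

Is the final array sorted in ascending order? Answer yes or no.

After 1 (swap(6, 1)): [1, 6, 5, 3, 0, 2, 4]
After 2 (swap(4, 0)): [0, 6, 5, 3, 1, 2, 4]
After 3 (swap(3, 5)): [0, 6, 5, 2, 1, 3, 4]
After 4 (swap(4, 3)): [0, 6, 5, 1, 2, 3, 4]
After 5 (swap(3, 4)): [0, 6, 5, 2, 1, 3, 4]
After 6 (swap(2, 6)): [0, 6, 4, 2, 1, 3, 5]
After 7 (swap(6, 1)): [0, 5, 4, 2, 1, 3, 6]
After 8 (swap(4, 1)): [0, 1, 4, 2, 5, 3, 6]
After 9 (swap(5, 3)): [0, 1, 4, 3, 5, 2, 6]
After 10 (swap(4, 5)): [0, 1, 4, 3, 2, 5, 6]
After 11 (swap(2, 4)): [0, 1, 2, 3, 4, 5, 6]

Answer: yes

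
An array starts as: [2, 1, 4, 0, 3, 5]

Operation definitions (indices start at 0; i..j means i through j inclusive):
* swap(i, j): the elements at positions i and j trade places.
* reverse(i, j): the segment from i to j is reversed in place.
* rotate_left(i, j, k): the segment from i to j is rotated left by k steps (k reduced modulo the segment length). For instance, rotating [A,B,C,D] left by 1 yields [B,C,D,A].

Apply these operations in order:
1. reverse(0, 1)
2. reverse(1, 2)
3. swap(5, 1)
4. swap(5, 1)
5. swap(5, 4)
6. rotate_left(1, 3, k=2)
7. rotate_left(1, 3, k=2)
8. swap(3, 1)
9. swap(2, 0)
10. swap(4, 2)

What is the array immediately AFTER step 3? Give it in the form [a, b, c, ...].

After 1 (reverse(0, 1)): [1, 2, 4, 0, 3, 5]
After 2 (reverse(1, 2)): [1, 4, 2, 0, 3, 5]
After 3 (swap(5, 1)): [1, 5, 2, 0, 3, 4]

Answer: [1, 5, 2, 0, 3, 4]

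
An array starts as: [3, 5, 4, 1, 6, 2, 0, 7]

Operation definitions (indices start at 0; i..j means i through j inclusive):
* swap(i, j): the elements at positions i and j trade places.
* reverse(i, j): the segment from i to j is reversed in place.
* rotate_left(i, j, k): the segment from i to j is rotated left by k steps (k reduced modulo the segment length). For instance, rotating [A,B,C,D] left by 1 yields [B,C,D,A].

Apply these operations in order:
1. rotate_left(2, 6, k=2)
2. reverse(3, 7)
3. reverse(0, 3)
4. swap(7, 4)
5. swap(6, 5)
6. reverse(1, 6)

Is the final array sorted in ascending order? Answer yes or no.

Answer: no

Derivation:
After 1 (rotate_left(2, 6, k=2)): [3, 5, 6, 2, 0, 4, 1, 7]
After 2 (reverse(3, 7)): [3, 5, 6, 7, 1, 4, 0, 2]
After 3 (reverse(0, 3)): [7, 6, 5, 3, 1, 4, 0, 2]
After 4 (swap(7, 4)): [7, 6, 5, 3, 2, 4, 0, 1]
After 5 (swap(6, 5)): [7, 6, 5, 3, 2, 0, 4, 1]
After 6 (reverse(1, 6)): [7, 4, 0, 2, 3, 5, 6, 1]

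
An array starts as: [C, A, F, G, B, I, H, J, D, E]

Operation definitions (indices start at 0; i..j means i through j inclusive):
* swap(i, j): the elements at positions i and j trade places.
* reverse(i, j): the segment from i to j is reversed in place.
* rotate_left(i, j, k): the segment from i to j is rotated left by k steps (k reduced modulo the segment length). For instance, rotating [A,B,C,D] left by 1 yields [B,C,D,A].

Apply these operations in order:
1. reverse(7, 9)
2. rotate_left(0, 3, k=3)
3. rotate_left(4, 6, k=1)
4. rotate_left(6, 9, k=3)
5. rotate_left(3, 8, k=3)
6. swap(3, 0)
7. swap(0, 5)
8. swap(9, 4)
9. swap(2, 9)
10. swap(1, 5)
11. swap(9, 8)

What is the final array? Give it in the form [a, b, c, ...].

After 1 (reverse(7, 9)): [C, A, F, G, B, I, H, E, D, J]
After 2 (rotate_left(0, 3, k=3)): [G, C, A, F, B, I, H, E, D, J]
After 3 (rotate_left(4, 6, k=1)): [G, C, A, F, I, H, B, E, D, J]
After 4 (rotate_left(6, 9, k=3)): [G, C, A, F, I, H, J, B, E, D]
After 5 (rotate_left(3, 8, k=3)): [G, C, A, J, B, E, F, I, H, D]
After 6 (swap(3, 0)): [J, C, A, G, B, E, F, I, H, D]
After 7 (swap(0, 5)): [E, C, A, G, B, J, F, I, H, D]
After 8 (swap(9, 4)): [E, C, A, G, D, J, F, I, H, B]
After 9 (swap(2, 9)): [E, C, B, G, D, J, F, I, H, A]
After 10 (swap(1, 5)): [E, J, B, G, D, C, F, I, H, A]
After 11 (swap(9, 8)): [E, J, B, G, D, C, F, I, A, H]

Answer: [E, J, B, G, D, C, F, I, A, H]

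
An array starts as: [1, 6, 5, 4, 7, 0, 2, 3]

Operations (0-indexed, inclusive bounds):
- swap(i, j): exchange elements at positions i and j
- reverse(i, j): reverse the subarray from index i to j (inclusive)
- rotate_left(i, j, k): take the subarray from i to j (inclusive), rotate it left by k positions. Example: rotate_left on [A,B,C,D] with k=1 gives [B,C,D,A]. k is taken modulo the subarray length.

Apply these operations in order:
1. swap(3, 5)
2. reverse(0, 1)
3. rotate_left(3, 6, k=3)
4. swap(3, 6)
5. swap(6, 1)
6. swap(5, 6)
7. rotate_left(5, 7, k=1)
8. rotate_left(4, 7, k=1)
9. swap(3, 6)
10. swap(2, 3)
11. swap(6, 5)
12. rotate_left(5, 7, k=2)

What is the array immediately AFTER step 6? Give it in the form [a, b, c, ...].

Answer: [6, 2, 5, 4, 0, 1, 7, 3]

Derivation:
After 1 (swap(3, 5)): [1, 6, 5, 0, 7, 4, 2, 3]
After 2 (reverse(0, 1)): [6, 1, 5, 0, 7, 4, 2, 3]
After 3 (rotate_left(3, 6, k=3)): [6, 1, 5, 2, 0, 7, 4, 3]
After 4 (swap(3, 6)): [6, 1, 5, 4, 0, 7, 2, 3]
After 5 (swap(6, 1)): [6, 2, 5, 4, 0, 7, 1, 3]
After 6 (swap(5, 6)): [6, 2, 5, 4, 0, 1, 7, 3]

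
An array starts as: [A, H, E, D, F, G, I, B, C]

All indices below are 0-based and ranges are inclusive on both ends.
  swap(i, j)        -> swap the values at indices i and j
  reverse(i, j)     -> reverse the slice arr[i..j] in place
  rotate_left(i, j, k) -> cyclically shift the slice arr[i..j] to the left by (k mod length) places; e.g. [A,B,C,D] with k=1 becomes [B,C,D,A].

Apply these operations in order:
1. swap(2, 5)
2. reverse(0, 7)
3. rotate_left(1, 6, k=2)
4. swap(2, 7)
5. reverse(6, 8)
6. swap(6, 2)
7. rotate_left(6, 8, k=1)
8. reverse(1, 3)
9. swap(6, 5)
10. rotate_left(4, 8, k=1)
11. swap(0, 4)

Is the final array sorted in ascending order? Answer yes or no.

After 1 (swap(2, 5)): [A, H, G, D, F, E, I, B, C]
After 2 (reverse(0, 7)): [B, I, E, F, D, G, H, A, C]
After 3 (rotate_left(1, 6, k=2)): [B, F, D, G, H, I, E, A, C]
After 4 (swap(2, 7)): [B, F, A, G, H, I, E, D, C]
After 5 (reverse(6, 8)): [B, F, A, G, H, I, C, D, E]
After 6 (swap(6, 2)): [B, F, C, G, H, I, A, D, E]
After 7 (rotate_left(6, 8, k=1)): [B, F, C, G, H, I, D, E, A]
After 8 (reverse(1, 3)): [B, G, C, F, H, I, D, E, A]
After 9 (swap(6, 5)): [B, G, C, F, H, D, I, E, A]
After 10 (rotate_left(4, 8, k=1)): [B, G, C, F, D, I, E, A, H]
After 11 (swap(0, 4)): [D, G, C, F, B, I, E, A, H]

Answer: no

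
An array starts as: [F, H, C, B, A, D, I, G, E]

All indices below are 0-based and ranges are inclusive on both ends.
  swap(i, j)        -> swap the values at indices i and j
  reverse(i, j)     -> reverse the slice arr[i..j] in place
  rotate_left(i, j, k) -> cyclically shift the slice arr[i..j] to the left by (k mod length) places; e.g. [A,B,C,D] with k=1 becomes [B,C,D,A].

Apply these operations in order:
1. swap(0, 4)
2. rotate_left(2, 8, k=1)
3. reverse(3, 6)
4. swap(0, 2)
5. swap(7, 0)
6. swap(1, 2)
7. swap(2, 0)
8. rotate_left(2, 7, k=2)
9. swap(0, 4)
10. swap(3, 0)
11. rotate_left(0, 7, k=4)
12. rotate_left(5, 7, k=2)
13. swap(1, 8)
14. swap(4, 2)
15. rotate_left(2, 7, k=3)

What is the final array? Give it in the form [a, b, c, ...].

Answer: [H, C, F, A, I, D, G, E, B]

Derivation:
After 1 (swap(0, 4)): [A, H, C, B, F, D, I, G, E]
After 2 (rotate_left(2, 8, k=1)): [A, H, B, F, D, I, G, E, C]
After 3 (reverse(3, 6)): [A, H, B, G, I, D, F, E, C]
After 4 (swap(0, 2)): [B, H, A, G, I, D, F, E, C]
After 5 (swap(7, 0)): [E, H, A, G, I, D, F, B, C]
After 6 (swap(1, 2)): [E, A, H, G, I, D, F, B, C]
After 7 (swap(2, 0)): [H, A, E, G, I, D, F, B, C]
After 8 (rotate_left(2, 7, k=2)): [H, A, I, D, F, B, E, G, C]
After 9 (swap(0, 4)): [F, A, I, D, H, B, E, G, C]
After 10 (swap(3, 0)): [D, A, I, F, H, B, E, G, C]
After 11 (rotate_left(0, 7, k=4)): [H, B, E, G, D, A, I, F, C]
After 12 (rotate_left(5, 7, k=2)): [H, B, E, G, D, F, A, I, C]
After 13 (swap(1, 8)): [H, C, E, G, D, F, A, I, B]
After 14 (swap(4, 2)): [H, C, D, G, E, F, A, I, B]
After 15 (rotate_left(2, 7, k=3)): [H, C, F, A, I, D, G, E, B]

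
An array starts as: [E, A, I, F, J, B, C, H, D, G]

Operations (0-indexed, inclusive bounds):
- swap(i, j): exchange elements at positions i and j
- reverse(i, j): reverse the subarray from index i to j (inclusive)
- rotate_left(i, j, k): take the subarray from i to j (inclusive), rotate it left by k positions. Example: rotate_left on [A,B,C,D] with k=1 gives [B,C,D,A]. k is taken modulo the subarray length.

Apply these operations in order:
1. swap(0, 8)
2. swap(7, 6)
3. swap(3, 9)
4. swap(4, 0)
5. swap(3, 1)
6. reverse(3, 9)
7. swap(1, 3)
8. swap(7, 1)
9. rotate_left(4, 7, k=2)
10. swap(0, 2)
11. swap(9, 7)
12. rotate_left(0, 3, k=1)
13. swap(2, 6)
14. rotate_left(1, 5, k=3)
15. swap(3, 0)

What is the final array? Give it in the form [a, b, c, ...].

Answer: [J, H, F, B, E, I, G, A, D, C]

Derivation:
After 1 (swap(0, 8)): [D, A, I, F, J, B, C, H, E, G]
After 2 (swap(7, 6)): [D, A, I, F, J, B, H, C, E, G]
After 3 (swap(3, 9)): [D, A, I, G, J, B, H, C, E, F]
After 4 (swap(4, 0)): [J, A, I, G, D, B, H, C, E, F]
After 5 (swap(3, 1)): [J, G, I, A, D, B, H, C, E, F]
After 6 (reverse(3, 9)): [J, G, I, F, E, C, H, B, D, A]
After 7 (swap(1, 3)): [J, F, I, G, E, C, H, B, D, A]
After 8 (swap(7, 1)): [J, B, I, G, E, C, H, F, D, A]
After 9 (rotate_left(4, 7, k=2)): [J, B, I, G, H, F, E, C, D, A]
After 10 (swap(0, 2)): [I, B, J, G, H, F, E, C, D, A]
After 11 (swap(9, 7)): [I, B, J, G, H, F, E, A, D, C]
After 12 (rotate_left(0, 3, k=1)): [B, J, G, I, H, F, E, A, D, C]
After 13 (swap(2, 6)): [B, J, E, I, H, F, G, A, D, C]
After 14 (rotate_left(1, 5, k=3)): [B, H, F, J, E, I, G, A, D, C]
After 15 (swap(3, 0)): [J, H, F, B, E, I, G, A, D, C]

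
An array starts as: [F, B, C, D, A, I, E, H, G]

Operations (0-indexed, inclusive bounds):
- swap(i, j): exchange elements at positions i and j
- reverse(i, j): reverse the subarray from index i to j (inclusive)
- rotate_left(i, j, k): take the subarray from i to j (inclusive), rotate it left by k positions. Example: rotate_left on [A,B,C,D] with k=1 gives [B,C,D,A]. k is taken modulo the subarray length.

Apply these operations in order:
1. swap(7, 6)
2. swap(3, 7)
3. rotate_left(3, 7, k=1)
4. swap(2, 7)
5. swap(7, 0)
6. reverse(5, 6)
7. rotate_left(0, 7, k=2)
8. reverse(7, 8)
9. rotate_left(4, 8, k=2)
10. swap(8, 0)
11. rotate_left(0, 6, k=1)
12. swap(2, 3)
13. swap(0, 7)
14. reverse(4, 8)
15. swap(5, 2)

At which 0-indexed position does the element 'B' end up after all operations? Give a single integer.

After 1 (swap(7, 6)): [F, B, C, D, A, I, H, E, G]
After 2 (swap(3, 7)): [F, B, C, E, A, I, H, D, G]
After 3 (rotate_left(3, 7, k=1)): [F, B, C, A, I, H, D, E, G]
After 4 (swap(2, 7)): [F, B, E, A, I, H, D, C, G]
After 5 (swap(7, 0)): [C, B, E, A, I, H, D, F, G]
After 6 (reverse(5, 6)): [C, B, E, A, I, D, H, F, G]
After 7 (rotate_left(0, 7, k=2)): [E, A, I, D, H, F, C, B, G]
After 8 (reverse(7, 8)): [E, A, I, D, H, F, C, G, B]
After 9 (rotate_left(4, 8, k=2)): [E, A, I, D, C, G, B, H, F]
After 10 (swap(8, 0)): [F, A, I, D, C, G, B, H, E]
After 11 (rotate_left(0, 6, k=1)): [A, I, D, C, G, B, F, H, E]
After 12 (swap(2, 3)): [A, I, C, D, G, B, F, H, E]
After 13 (swap(0, 7)): [H, I, C, D, G, B, F, A, E]
After 14 (reverse(4, 8)): [H, I, C, D, E, A, F, B, G]
After 15 (swap(5, 2)): [H, I, A, D, E, C, F, B, G]

Answer: 7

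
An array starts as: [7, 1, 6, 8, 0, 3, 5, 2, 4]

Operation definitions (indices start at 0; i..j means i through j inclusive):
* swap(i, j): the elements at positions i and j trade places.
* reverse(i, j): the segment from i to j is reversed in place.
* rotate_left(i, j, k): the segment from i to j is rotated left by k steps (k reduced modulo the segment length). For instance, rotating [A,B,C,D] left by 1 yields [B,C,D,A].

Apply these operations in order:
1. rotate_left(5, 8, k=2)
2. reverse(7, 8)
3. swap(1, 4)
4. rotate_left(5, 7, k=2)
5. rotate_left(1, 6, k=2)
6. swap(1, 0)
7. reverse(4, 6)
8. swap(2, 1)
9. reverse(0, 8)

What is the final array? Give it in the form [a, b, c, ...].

Answer: [3, 4, 2, 0, 6, 5, 7, 1, 8]

Derivation:
After 1 (rotate_left(5, 8, k=2)): [7, 1, 6, 8, 0, 2, 4, 3, 5]
After 2 (reverse(7, 8)): [7, 1, 6, 8, 0, 2, 4, 5, 3]
After 3 (swap(1, 4)): [7, 0, 6, 8, 1, 2, 4, 5, 3]
After 4 (rotate_left(5, 7, k=2)): [7, 0, 6, 8, 1, 5, 2, 4, 3]
After 5 (rotate_left(1, 6, k=2)): [7, 8, 1, 5, 2, 0, 6, 4, 3]
After 6 (swap(1, 0)): [8, 7, 1, 5, 2, 0, 6, 4, 3]
After 7 (reverse(4, 6)): [8, 7, 1, 5, 6, 0, 2, 4, 3]
After 8 (swap(2, 1)): [8, 1, 7, 5, 6, 0, 2, 4, 3]
After 9 (reverse(0, 8)): [3, 4, 2, 0, 6, 5, 7, 1, 8]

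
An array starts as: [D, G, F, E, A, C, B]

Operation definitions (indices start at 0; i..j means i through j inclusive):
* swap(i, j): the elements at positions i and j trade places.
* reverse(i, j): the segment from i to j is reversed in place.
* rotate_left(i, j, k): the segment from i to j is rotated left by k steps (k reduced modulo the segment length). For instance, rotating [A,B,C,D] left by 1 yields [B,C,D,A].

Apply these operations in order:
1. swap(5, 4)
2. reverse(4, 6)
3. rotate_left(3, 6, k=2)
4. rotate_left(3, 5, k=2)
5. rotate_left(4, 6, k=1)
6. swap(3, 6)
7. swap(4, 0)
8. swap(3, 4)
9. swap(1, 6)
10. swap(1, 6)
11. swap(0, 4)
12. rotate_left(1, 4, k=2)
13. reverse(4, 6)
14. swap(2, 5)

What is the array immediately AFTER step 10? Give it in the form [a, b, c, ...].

After 1 (swap(5, 4)): [D, G, F, E, C, A, B]
After 2 (reverse(4, 6)): [D, G, F, E, B, A, C]
After 3 (rotate_left(3, 6, k=2)): [D, G, F, A, C, E, B]
After 4 (rotate_left(3, 5, k=2)): [D, G, F, E, A, C, B]
After 5 (rotate_left(4, 6, k=1)): [D, G, F, E, C, B, A]
After 6 (swap(3, 6)): [D, G, F, A, C, B, E]
After 7 (swap(4, 0)): [C, G, F, A, D, B, E]
After 8 (swap(3, 4)): [C, G, F, D, A, B, E]
After 9 (swap(1, 6)): [C, E, F, D, A, B, G]
After 10 (swap(1, 6)): [C, G, F, D, A, B, E]

Answer: [C, G, F, D, A, B, E]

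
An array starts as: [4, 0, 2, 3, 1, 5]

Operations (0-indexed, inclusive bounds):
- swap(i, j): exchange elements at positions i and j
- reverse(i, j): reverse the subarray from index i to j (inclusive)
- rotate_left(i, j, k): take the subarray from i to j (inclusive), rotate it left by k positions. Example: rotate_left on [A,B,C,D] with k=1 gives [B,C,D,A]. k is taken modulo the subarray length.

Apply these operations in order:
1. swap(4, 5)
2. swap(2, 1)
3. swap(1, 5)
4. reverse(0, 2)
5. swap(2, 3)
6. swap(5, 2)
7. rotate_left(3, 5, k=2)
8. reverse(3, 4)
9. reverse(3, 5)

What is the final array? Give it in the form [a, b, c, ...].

Answer: [0, 1, 2, 5, 3, 4]

Derivation:
After 1 (swap(4, 5)): [4, 0, 2, 3, 5, 1]
After 2 (swap(2, 1)): [4, 2, 0, 3, 5, 1]
After 3 (swap(1, 5)): [4, 1, 0, 3, 5, 2]
After 4 (reverse(0, 2)): [0, 1, 4, 3, 5, 2]
After 5 (swap(2, 3)): [0, 1, 3, 4, 5, 2]
After 6 (swap(5, 2)): [0, 1, 2, 4, 5, 3]
After 7 (rotate_left(3, 5, k=2)): [0, 1, 2, 3, 4, 5]
After 8 (reverse(3, 4)): [0, 1, 2, 4, 3, 5]
After 9 (reverse(3, 5)): [0, 1, 2, 5, 3, 4]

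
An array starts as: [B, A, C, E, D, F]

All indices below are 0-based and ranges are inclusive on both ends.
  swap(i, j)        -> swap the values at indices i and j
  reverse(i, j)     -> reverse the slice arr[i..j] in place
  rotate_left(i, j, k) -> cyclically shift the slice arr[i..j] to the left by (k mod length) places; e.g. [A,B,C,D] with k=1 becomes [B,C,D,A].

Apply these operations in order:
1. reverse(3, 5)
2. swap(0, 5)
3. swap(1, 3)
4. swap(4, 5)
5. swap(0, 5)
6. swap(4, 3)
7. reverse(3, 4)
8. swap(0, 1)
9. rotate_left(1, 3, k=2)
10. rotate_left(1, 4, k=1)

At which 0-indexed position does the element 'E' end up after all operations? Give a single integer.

Answer: 5

Derivation:
After 1 (reverse(3, 5)): [B, A, C, F, D, E]
After 2 (swap(0, 5)): [E, A, C, F, D, B]
After 3 (swap(1, 3)): [E, F, C, A, D, B]
After 4 (swap(4, 5)): [E, F, C, A, B, D]
After 5 (swap(0, 5)): [D, F, C, A, B, E]
After 6 (swap(4, 3)): [D, F, C, B, A, E]
After 7 (reverse(3, 4)): [D, F, C, A, B, E]
After 8 (swap(0, 1)): [F, D, C, A, B, E]
After 9 (rotate_left(1, 3, k=2)): [F, A, D, C, B, E]
After 10 (rotate_left(1, 4, k=1)): [F, D, C, B, A, E]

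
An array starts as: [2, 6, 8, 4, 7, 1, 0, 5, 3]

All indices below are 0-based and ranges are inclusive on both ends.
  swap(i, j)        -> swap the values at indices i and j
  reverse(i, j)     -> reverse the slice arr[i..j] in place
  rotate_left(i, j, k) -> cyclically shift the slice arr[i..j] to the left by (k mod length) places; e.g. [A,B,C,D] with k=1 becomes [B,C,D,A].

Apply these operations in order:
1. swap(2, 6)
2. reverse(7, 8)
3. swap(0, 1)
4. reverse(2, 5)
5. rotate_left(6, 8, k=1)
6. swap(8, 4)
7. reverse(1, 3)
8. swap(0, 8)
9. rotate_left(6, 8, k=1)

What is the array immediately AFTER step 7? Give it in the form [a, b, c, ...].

Answer: [6, 7, 1, 2, 8, 0, 3, 5, 4]

Derivation:
After 1 (swap(2, 6)): [2, 6, 0, 4, 7, 1, 8, 5, 3]
After 2 (reverse(7, 8)): [2, 6, 0, 4, 7, 1, 8, 3, 5]
After 3 (swap(0, 1)): [6, 2, 0, 4, 7, 1, 8, 3, 5]
After 4 (reverse(2, 5)): [6, 2, 1, 7, 4, 0, 8, 3, 5]
After 5 (rotate_left(6, 8, k=1)): [6, 2, 1, 7, 4, 0, 3, 5, 8]
After 6 (swap(8, 4)): [6, 2, 1, 7, 8, 0, 3, 5, 4]
After 7 (reverse(1, 3)): [6, 7, 1, 2, 8, 0, 3, 5, 4]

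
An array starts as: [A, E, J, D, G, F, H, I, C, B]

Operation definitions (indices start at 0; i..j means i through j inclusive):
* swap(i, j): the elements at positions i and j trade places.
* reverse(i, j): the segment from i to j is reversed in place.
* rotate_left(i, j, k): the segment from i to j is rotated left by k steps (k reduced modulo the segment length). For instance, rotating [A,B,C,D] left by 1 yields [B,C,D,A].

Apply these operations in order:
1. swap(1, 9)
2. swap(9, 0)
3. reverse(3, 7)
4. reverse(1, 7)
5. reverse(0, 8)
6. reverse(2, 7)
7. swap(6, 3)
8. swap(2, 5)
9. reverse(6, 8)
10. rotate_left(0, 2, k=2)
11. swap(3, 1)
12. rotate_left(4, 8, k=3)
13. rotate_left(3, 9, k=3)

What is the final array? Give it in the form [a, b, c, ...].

After 1 (swap(1, 9)): [A, B, J, D, G, F, H, I, C, E]
After 2 (swap(9, 0)): [E, B, J, D, G, F, H, I, C, A]
After 3 (reverse(3, 7)): [E, B, J, I, H, F, G, D, C, A]
After 4 (reverse(1, 7)): [E, D, G, F, H, I, J, B, C, A]
After 5 (reverse(0, 8)): [C, B, J, I, H, F, G, D, E, A]
After 6 (reverse(2, 7)): [C, B, D, G, F, H, I, J, E, A]
After 7 (swap(6, 3)): [C, B, D, I, F, H, G, J, E, A]
After 8 (swap(2, 5)): [C, B, H, I, F, D, G, J, E, A]
After 9 (reverse(6, 8)): [C, B, H, I, F, D, E, J, G, A]
After 10 (rotate_left(0, 2, k=2)): [H, C, B, I, F, D, E, J, G, A]
After 11 (swap(3, 1)): [H, I, B, C, F, D, E, J, G, A]
After 12 (rotate_left(4, 8, k=3)): [H, I, B, C, J, G, F, D, E, A]
After 13 (rotate_left(3, 9, k=3)): [H, I, B, F, D, E, A, C, J, G]

Answer: [H, I, B, F, D, E, A, C, J, G]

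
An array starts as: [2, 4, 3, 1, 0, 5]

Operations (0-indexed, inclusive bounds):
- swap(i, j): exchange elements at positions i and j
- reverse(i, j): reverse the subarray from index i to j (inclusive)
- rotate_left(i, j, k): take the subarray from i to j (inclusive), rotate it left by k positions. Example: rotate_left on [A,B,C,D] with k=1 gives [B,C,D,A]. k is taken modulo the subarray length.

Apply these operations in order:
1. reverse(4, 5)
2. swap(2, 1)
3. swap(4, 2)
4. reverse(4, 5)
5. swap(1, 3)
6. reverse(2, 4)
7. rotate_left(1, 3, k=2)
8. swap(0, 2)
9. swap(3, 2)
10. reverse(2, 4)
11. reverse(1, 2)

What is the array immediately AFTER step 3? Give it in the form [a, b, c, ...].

After 1 (reverse(4, 5)): [2, 4, 3, 1, 5, 0]
After 2 (swap(2, 1)): [2, 3, 4, 1, 5, 0]
After 3 (swap(4, 2)): [2, 3, 5, 1, 4, 0]

Answer: [2, 3, 5, 1, 4, 0]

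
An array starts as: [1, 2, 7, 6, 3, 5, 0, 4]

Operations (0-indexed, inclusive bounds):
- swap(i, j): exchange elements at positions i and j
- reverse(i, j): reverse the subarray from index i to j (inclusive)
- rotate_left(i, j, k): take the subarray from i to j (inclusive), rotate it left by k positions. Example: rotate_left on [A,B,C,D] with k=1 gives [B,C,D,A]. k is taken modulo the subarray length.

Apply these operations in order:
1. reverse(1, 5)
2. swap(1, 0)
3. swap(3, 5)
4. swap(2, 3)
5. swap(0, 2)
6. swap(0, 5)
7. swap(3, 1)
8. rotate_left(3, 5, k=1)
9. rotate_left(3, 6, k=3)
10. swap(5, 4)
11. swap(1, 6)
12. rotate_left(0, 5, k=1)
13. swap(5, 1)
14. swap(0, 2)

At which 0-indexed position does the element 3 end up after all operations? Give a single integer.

After 1 (reverse(1, 5)): [1, 5, 3, 6, 7, 2, 0, 4]
After 2 (swap(1, 0)): [5, 1, 3, 6, 7, 2, 0, 4]
After 3 (swap(3, 5)): [5, 1, 3, 2, 7, 6, 0, 4]
After 4 (swap(2, 3)): [5, 1, 2, 3, 7, 6, 0, 4]
After 5 (swap(0, 2)): [2, 1, 5, 3, 7, 6, 0, 4]
After 6 (swap(0, 5)): [6, 1, 5, 3, 7, 2, 0, 4]
After 7 (swap(3, 1)): [6, 3, 5, 1, 7, 2, 0, 4]
After 8 (rotate_left(3, 5, k=1)): [6, 3, 5, 7, 2, 1, 0, 4]
After 9 (rotate_left(3, 6, k=3)): [6, 3, 5, 0, 7, 2, 1, 4]
After 10 (swap(5, 4)): [6, 3, 5, 0, 2, 7, 1, 4]
After 11 (swap(1, 6)): [6, 1, 5, 0, 2, 7, 3, 4]
After 12 (rotate_left(0, 5, k=1)): [1, 5, 0, 2, 7, 6, 3, 4]
After 13 (swap(5, 1)): [1, 6, 0, 2, 7, 5, 3, 4]
After 14 (swap(0, 2)): [0, 6, 1, 2, 7, 5, 3, 4]

Answer: 6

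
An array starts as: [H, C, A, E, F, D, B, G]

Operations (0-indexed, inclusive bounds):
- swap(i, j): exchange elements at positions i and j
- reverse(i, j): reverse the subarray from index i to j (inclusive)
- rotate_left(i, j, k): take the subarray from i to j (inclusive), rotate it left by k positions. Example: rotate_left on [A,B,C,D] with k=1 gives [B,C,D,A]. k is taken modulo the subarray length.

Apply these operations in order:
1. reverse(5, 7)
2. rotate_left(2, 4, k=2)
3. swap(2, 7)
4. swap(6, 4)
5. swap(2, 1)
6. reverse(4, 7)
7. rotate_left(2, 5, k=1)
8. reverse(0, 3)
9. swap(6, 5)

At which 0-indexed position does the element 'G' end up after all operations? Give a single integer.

After 1 (reverse(5, 7)): [H, C, A, E, F, G, B, D]
After 2 (rotate_left(2, 4, k=2)): [H, C, F, A, E, G, B, D]
After 3 (swap(2, 7)): [H, C, D, A, E, G, B, F]
After 4 (swap(6, 4)): [H, C, D, A, B, G, E, F]
After 5 (swap(2, 1)): [H, D, C, A, B, G, E, F]
After 6 (reverse(4, 7)): [H, D, C, A, F, E, G, B]
After 7 (rotate_left(2, 5, k=1)): [H, D, A, F, E, C, G, B]
After 8 (reverse(0, 3)): [F, A, D, H, E, C, G, B]
After 9 (swap(6, 5)): [F, A, D, H, E, G, C, B]

Answer: 5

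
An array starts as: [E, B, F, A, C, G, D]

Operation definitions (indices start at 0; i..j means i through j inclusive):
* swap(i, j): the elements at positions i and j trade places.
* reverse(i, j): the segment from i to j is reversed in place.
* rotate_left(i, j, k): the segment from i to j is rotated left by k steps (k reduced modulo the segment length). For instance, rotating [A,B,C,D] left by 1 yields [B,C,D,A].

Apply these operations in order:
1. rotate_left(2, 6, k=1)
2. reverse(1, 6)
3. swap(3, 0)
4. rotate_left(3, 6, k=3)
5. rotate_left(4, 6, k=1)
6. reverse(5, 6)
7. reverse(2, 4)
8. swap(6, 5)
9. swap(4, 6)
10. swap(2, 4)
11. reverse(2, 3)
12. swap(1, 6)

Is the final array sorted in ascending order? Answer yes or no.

After 1 (rotate_left(2, 6, k=1)): [E, B, A, C, G, D, F]
After 2 (reverse(1, 6)): [E, F, D, G, C, A, B]
After 3 (swap(3, 0)): [G, F, D, E, C, A, B]
After 4 (rotate_left(3, 6, k=3)): [G, F, D, B, E, C, A]
After 5 (rotate_left(4, 6, k=1)): [G, F, D, B, C, A, E]
After 6 (reverse(5, 6)): [G, F, D, B, C, E, A]
After 7 (reverse(2, 4)): [G, F, C, B, D, E, A]
After 8 (swap(6, 5)): [G, F, C, B, D, A, E]
After 9 (swap(4, 6)): [G, F, C, B, E, A, D]
After 10 (swap(2, 4)): [G, F, E, B, C, A, D]
After 11 (reverse(2, 3)): [G, F, B, E, C, A, D]
After 12 (swap(1, 6)): [G, D, B, E, C, A, F]

Answer: no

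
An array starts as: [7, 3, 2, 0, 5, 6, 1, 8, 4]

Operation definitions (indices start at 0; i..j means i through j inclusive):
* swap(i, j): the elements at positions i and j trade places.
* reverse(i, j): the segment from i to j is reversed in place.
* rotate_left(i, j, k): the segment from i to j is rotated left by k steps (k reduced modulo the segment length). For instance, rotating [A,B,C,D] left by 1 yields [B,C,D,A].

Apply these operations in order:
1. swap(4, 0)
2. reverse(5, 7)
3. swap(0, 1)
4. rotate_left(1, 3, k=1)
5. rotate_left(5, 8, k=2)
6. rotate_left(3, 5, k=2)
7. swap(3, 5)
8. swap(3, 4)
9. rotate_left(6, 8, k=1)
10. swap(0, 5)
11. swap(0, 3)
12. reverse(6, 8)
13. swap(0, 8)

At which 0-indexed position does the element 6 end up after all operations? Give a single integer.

After 1 (swap(4, 0)): [5, 3, 2, 0, 7, 6, 1, 8, 4]
After 2 (reverse(5, 7)): [5, 3, 2, 0, 7, 8, 1, 6, 4]
After 3 (swap(0, 1)): [3, 5, 2, 0, 7, 8, 1, 6, 4]
After 4 (rotate_left(1, 3, k=1)): [3, 2, 0, 5, 7, 8, 1, 6, 4]
After 5 (rotate_left(5, 8, k=2)): [3, 2, 0, 5, 7, 6, 4, 8, 1]
After 6 (rotate_left(3, 5, k=2)): [3, 2, 0, 6, 5, 7, 4, 8, 1]
After 7 (swap(3, 5)): [3, 2, 0, 7, 5, 6, 4, 8, 1]
After 8 (swap(3, 4)): [3, 2, 0, 5, 7, 6, 4, 8, 1]
After 9 (rotate_left(6, 8, k=1)): [3, 2, 0, 5, 7, 6, 8, 1, 4]
After 10 (swap(0, 5)): [6, 2, 0, 5, 7, 3, 8, 1, 4]
After 11 (swap(0, 3)): [5, 2, 0, 6, 7, 3, 8, 1, 4]
After 12 (reverse(6, 8)): [5, 2, 0, 6, 7, 3, 4, 1, 8]
After 13 (swap(0, 8)): [8, 2, 0, 6, 7, 3, 4, 1, 5]

Answer: 3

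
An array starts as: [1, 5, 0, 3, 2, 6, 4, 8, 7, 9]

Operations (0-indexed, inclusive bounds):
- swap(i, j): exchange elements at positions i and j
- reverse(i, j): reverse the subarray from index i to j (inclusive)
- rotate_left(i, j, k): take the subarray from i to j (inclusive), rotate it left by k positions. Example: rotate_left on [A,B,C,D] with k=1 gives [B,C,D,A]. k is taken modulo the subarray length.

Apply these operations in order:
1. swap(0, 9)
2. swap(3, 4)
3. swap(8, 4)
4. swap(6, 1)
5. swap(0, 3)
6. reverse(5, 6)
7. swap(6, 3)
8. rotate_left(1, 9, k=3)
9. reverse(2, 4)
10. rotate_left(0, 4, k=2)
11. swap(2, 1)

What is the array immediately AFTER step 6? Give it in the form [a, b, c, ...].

Answer: [2, 4, 0, 9, 7, 5, 6, 8, 3, 1]

Derivation:
After 1 (swap(0, 9)): [9, 5, 0, 3, 2, 6, 4, 8, 7, 1]
After 2 (swap(3, 4)): [9, 5, 0, 2, 3, 6, 4, 8, 7, 1]
After 3 (swap(8, 4)): [9, 5, 0, 2, 7, 6, 4, 8, 3, 1]
After 4 (swap(6, 1)): [9, 4, 0, 2, 7, 6, 5, 8, 3, 1]
After 5 (swap(0, 3)): [2, 4, 0, 9, 7, 6, 5, 8, 3, 1]
After 6 (reverse(5, 6)): [2, 4, 0, 9, 7, 5, 6, 8, 3, 1]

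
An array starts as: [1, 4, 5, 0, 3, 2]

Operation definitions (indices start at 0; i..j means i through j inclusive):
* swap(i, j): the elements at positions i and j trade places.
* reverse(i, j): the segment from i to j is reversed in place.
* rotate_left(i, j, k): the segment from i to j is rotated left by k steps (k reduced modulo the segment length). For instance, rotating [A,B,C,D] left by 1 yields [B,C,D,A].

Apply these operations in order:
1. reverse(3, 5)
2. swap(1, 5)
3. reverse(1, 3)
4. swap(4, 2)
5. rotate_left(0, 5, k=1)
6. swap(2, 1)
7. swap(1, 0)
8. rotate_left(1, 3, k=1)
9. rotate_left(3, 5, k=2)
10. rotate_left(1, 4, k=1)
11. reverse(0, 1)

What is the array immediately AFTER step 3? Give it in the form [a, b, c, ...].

Answer: [1, 2, 5, 0, 3, 4]

Derivation:
After 1 (reverse(3, 5)): [1, 4, 5, 2, 3, 0]
After 2 (swap(1, 5)): [1, 0, 5, 2, 3, 4]
After 3 (reverse(1, 3)): [1, 2, 5, 0, 3, 4]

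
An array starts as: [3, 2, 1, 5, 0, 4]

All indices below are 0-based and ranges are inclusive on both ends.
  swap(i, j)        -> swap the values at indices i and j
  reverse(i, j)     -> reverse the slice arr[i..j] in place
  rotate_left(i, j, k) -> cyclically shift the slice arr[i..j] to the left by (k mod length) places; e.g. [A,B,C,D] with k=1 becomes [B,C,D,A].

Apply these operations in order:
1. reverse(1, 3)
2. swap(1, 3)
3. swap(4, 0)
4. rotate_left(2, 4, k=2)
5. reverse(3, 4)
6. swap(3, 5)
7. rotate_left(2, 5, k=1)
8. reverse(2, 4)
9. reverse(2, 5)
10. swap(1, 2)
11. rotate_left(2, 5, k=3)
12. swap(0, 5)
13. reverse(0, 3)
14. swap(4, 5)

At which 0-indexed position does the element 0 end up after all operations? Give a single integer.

After 1 (reverse(1, 3)): [3, 5, 1, 2, 0, 4]
After 2 (swap(1, 3)): [3, 2, 1, 5, 0, 4]
After 3 (swap(4, 0)): [0, 2, 1, 5, 3, 4]
After 4 (rotate_left(2, 4, k=2)): [0, 2, 3, 1, 5, 4]
After 5 (reverse(3, 4)): [0, 2, 3, 5, 1, 4]
After 6 (swap(3, 5)): [0, 2, 3, 4, 1, 5]
After 7 (rotate_left(2, 5, k=1)): [0, 2, 4, 1, 5, 3]
After 8 (reverse(2, 4)): [0, 2, 5, 1, 4, 3]
After 9 (reverse(2, 5)): [0, 2, 3, 4, 1, 5]
After 10 (swap(1, 2)): [0, 3, 2, 4, 1, 5]
After 11 (rotate_left(2, 5, k=3)): [0, 3, 5, 2, 4, 1]
After 12 (swap(0, 5)): [1, 3, 5, 2, 4, 0]
After 13 (reverse(0, 3)): [2, 5, 3, 1, 4, 0]
After 14 (swap(4, 5)): [2, 5, 3, 1, 0, 4]

Answer: 4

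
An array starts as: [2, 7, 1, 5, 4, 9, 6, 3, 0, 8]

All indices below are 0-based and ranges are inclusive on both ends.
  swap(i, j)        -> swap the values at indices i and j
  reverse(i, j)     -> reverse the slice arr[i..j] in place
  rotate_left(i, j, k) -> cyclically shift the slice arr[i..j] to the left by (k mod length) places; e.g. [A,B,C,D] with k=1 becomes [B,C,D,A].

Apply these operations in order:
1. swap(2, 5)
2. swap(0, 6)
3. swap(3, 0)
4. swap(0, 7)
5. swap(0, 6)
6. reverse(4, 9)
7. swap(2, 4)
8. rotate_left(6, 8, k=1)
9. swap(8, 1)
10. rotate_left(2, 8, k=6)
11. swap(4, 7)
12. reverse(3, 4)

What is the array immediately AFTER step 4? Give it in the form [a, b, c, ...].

Answer: [3, 7, 9, 6, 4, 1, 2, 5, 0, 8]

Derivation:
After 1 (swap(2, 5)): [2, 7, 9, 5, 4, 1, 6, 3, 0, 8]
After 2 (swap(0, 6)): [6, 7, 9, 5, 4, 1, 2, 3, 0, 8]
After 3 (swap(3, 0)): [5, 7, 9, 6, 4, 1, 2, 3, 0, 8]
After 4 (swap(0, 7)): [3, 7, 9, 6, 4, 1, 2, 5, 0, 8]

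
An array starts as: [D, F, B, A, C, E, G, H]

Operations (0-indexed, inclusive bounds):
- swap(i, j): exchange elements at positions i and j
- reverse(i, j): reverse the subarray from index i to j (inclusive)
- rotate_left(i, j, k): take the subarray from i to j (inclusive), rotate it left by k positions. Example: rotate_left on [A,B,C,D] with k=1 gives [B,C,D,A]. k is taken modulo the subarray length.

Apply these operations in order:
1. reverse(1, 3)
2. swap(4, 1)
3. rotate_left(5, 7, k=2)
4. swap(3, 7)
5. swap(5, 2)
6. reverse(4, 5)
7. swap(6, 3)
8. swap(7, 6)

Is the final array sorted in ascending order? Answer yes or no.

Answer: no

Derivation:
After 1 (reverse(1, 3)): [D, A, B, F, C, E, G, H]
After 2 (swap(4, 1)): [D, C, B, F, A, E, G, H]
After 3 (rotate_left(5, 7, k=2)): [D, C, B, F, A, H, E, G]
After 4 (swap(3, 7)): [D, C, B, G, A, H, E, F]
After 5 (swap(5, 2)): [D, C, H, G, A, B, E, F]
After 6 (reverse(4, 5)): [D, C, H, G, B, A, E, F]
After 7 (swap(6, 3)): [D, C, H, E, B, A, G, F]
After 8 (swap(7, 6)): [D, C, H, E, B, A, F, G]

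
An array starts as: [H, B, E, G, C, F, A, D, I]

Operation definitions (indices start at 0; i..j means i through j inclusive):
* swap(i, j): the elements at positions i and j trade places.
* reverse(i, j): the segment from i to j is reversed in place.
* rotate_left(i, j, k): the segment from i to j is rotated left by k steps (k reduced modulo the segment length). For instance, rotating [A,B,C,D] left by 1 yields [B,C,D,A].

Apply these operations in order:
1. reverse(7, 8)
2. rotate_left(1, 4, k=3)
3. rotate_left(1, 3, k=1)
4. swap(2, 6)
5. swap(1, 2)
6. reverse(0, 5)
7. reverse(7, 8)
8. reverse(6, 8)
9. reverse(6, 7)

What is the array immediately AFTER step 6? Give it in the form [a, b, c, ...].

Answer: [F, G, C, B, A, H, E, I, D]

Derivation:
After 1 (reverse(7, 8)): [H, B, E, G, C, F, A, I, D]
After 2 (rotate_left(1, 4, k=3)): [H, C, B, E, G, F, A, I, D]
After 3 (rotate_left(1, 3, k=1)): [H, B, E, C, G, F, A, I, D]
After 4 (swap(2, 6)): [H, B, A, C, G, F, E, I, D]
After 5 (swap(1, 2)): [H, A, B, C, G, F, E, I, D]
After 6 (reverse(0, 5)): [F, G, C, B, A, H, E, I, D]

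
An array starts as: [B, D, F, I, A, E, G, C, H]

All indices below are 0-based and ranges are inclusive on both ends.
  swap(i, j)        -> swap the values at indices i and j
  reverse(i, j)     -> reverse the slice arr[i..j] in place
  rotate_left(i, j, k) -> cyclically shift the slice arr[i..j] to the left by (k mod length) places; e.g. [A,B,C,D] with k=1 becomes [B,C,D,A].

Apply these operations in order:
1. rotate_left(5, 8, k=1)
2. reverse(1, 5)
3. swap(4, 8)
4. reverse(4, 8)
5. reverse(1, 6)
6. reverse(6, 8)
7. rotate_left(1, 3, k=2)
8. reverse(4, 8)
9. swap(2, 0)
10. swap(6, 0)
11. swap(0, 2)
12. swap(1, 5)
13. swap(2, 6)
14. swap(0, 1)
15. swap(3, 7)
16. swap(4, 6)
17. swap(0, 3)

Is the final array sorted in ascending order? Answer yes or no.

After 1 (rotate_left(5, 8, k=1)): [B, D, F, I, A, G, C, H, E]
After 2 (reverse(1, 5)): [B, G, A, I, F, D, C, H, E]
After 3 (swap(4, 8)): [B, G, A, I, E, D, C, H, F]
After 4 (reverse(4, 8)): [B, G, A, I, F, H, C, D, E]
After 5 (reverse(1, 6)): [B, C, H, F, I, A, G, D, E]
After 6 (reverse(6, 8)): [B, C, H, F, I, A, E, D, G]
After 7 (rotate_left(1, 3, k=2)): [B, F, C, H, I, A, E, D, G]
After 8 (reverse(4, 8)): [B, F, C, H, G, D, E, A, I]
After 9 (swap(2, 0)): [C, F, B, H, G, D, E, A, I]
After 10 (swap(6, 0)): [E, F, B, H, G, D, C, A, I]
After 11 (swap(0, 2)): [B, F, E, H, G, D, C, A, I]
After 12 (swap(1, 5)): [B, D, E, H, G, F, C, A, I]
After 13 (swap(2, 6)): [B, D, C, H, G, F, E, A, I]
After 14 (swap(0, 1)): [D, B, C, H, G, F, E, A, I]
After 15 (swap(3, 7)): [D, B, C, A, G, F, E, H, I]
After 16 (swap(4, 6)): [D, B, C, A, E, F, G, H, I]
After 17 (swap(0, 3)): [A, B, C, D, E, F, G, H, I]

Answer: yes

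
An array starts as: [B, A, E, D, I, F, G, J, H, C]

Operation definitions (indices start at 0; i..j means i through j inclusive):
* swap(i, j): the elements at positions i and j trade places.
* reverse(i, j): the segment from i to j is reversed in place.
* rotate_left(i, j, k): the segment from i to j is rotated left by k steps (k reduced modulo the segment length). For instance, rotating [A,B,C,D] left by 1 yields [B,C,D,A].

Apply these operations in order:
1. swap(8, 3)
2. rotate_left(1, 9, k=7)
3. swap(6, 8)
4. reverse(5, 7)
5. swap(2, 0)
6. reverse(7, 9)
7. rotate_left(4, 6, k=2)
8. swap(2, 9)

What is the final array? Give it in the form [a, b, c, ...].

After 1 (swap(8, 3)): [B, A, E, H, I, F, G, J, D, C]
After 2 (rotate_left(1, 9, k=7)): [B, D, C, A, E, H, I, F, G, J]
After 3 (swap(6, 8)): [B, D, C, A, E, H, G, F, I, J]
After 4 (reverse(5, 7)): [B, D, C, A, E, F, G, H, I, J]
After 5 (swap(2, 0)): [C, D, B, A, E, F, G, H, I, J]
After 6 (reverse(7, 9)): [C, D, B, A, E, F, G, J, I, H]
After 7 (rotate_left(4, 6, k=2)): [C, D, B, A, G, E, F, J, I, H]
After 8 (swap(2, 9)): [C, D, H, A, G, E, F, J, I, B]

Answer: [C, D, H, A, G, E, F, J, I, B]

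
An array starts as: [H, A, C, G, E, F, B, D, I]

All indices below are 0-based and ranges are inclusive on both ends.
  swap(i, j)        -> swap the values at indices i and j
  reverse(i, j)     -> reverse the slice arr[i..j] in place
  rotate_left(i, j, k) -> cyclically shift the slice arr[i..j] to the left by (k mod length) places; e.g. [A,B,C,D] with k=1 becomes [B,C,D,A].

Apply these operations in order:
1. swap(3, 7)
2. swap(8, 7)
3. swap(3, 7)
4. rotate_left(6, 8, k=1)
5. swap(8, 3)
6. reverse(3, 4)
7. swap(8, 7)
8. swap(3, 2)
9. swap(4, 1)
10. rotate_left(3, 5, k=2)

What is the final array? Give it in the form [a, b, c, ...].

Answer: [H, B, E, F, C, A, D, I, G]

Derivation:
After 1 (swap(3, 7)): [H, A, C, D, E, F, B, G, I]
After 2 (swap(8, 7)): [H, A, C, D, E, F, B, I, G]
After 3 (swap(3, 7)): [H, A, C, I, E, F, B, D, G]
After 4 (rotate_left(6, 8, k=1)): [H, A, C, I, E, F, D, G, B]
After 5 (swap(8, 3)): [H, A, C, B, E, F, D, G, I]
After 6 (reverse(3, 4)): [H, A, C, E, B, F, D, G, I]
After 7 (swap(8, 7)): [H, A, C, E, B, F, D, I, G]
After 8 (swap(3, 2)): [H, A, E, C, B, F, D, I, G]
After 9 (swap(4, 1)): [H, B, E, C, A, F, D, I, G]
After 10 (rotate_left(3, 5, k=2)): [H, B, E, F, C, A, D, I, G]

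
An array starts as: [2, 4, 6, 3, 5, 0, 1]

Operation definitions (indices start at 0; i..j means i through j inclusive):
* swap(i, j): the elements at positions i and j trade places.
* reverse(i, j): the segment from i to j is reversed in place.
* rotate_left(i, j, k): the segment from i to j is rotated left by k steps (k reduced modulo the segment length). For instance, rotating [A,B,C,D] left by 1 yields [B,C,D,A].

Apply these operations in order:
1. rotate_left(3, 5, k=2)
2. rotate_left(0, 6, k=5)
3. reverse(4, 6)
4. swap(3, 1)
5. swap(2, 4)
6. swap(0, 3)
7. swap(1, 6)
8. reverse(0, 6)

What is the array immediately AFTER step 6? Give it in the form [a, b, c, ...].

After 1 (rotate_left(3, 5, k=2)): [2, 4, 6, 0, 3, 5, 1]
After 2 (rotate_left(0, 6, k=5)): [5, 1, 2, 4, 6, 0, 3]
After 3 (reverse(4, 6)): [5, 1, 2, 4, 3, 0, 6]
After 4 (swap(3, 1)): [5, 4, 2, 1, 3, 0, 6]
After 5 (swap(2, 4)): [5, 4, 3, 1, 2, 0, 6]
After 6 (swap(0, 3)): [1, 4, 3, 5, 2, 0, 6]

Answer: [1, 4, 3, 5, 2, 0, 6]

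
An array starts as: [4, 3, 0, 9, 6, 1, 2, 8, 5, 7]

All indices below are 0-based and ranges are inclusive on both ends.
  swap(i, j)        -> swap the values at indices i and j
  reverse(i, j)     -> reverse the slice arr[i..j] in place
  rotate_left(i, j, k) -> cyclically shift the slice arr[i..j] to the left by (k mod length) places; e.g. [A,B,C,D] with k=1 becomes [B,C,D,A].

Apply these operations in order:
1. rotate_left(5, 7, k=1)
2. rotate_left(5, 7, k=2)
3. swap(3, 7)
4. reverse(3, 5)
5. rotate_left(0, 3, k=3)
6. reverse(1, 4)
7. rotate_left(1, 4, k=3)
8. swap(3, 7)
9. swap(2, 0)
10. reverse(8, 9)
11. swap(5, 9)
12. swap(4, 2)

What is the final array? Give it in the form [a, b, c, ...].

Answer: [6, 4, 3, 9, 1, 5, 2, 0, 7, 8]

Derivation:
After 1 (rotate_left(5, 7, k=1)): [4, 3, 0, 9, 6, 2, 8, 1, 5, 7]
After 2 (rotate_left(5, 7, k=2)): [4, 3, 0, 9, 6, 1, 2, 8, 5, 7]
After 3 (swap(3, 7)): [4, 3, 0, 8, 6, 1, 2, 9, 5, 7]
After 4 (reverse(3, 5)): [4, 3, 0, 1, 6, 8, 2, 9, 5, 7]
After 5 (rotate_left(0, 3, k=3)): [1, 4, 3, 0, 6, 8, 2, 9, 5, 7]
After 6 (reverse(1, 4)): [1, 6, 0, 3, 4, 8, 2, 9, 5, 7]
After 7 (rotate_left(1, 4, k=3)): [1, 4, 6, 0, 3, 8, 2, 9, 5, 7]
After 8 (swap(3, 7)): [1, 4, 6, 9, 3, 8, 2, 0, 5, 7]
After 9 (swap(2, 0)): [6, 4, 1, 9, 3, 8, 2, 0, 5, 7]
After 10 (reverse(8, 9)): [6, 4, 1, 9, 3, 8, 2, 0, 7, 5]
After 11 (swap(5, 9)): [6, 4, 1, 9, 3, 5, 2, 0, 7, 8]
After 12 (swap(4, 2)): [6, 4, 3, 9, 1, 5, 2, 0, 7, 8]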